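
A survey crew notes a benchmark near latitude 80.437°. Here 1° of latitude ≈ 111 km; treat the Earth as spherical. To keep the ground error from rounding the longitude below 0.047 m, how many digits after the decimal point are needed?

At 80.437° one degree of longitude covers 111000 × cos 80.437° ≈ 111000 × 0.1661 ≈ 18440.7 m.
N decimal places → at most half a unit in the last place, 0.5 × 10⁻ᴺ° = 18440.7/2 × 10⁻ᴺ m.
Need 0.5 × 18440.7 × 10⁻ᴺ ≤ 0.047 → 10⁻ᴺ ≤ 5.097e-06, so N ≥ 5.29.
So 6 decimal places suffice (0.00922 m); 5 would allow up to 0.0922 m.

6 decimal places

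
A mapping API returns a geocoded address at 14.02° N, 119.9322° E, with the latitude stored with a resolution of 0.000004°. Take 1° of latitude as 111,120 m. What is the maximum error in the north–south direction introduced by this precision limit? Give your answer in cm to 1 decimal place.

With a 0.000004° grid the true value lies within half a step, ±0.000004°/2 = ±2e-06°, of the stored one.
Along the meridian that is 2e-06° × 111120 m/° = 0.22224 m.
That is 0.22224 m = 22.224 cm.

22.2 cm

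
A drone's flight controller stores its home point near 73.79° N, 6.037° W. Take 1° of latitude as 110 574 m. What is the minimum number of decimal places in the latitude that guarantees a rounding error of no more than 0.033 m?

One degree of latitude covers 110574 m.
Rounding to N decimal places gives at most 0.5 × 10⁻ᴺ degrees of error, i.e. 0.5 × 10⁻ᴺ × 110574 m.
Setting 55287 × 10⁻ᴺ ≤ 0.033 gives 10ᴺ ≥ 1.675e+06, i.e. N ≥ 6.22.
So 7 decimal places suffice (0.00553 m); 6 would allow up to 0.0553 m.

7 decimal places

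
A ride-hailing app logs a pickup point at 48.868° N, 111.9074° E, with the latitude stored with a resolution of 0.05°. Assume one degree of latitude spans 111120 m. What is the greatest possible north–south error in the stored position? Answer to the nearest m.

With a 0.05° grid the true value lies within half a step, ±0.05°/2 = ±0.025°, of the stored one.
Along the meridian that is 0.025° × 111120 m/° = 2778 m.

2778 m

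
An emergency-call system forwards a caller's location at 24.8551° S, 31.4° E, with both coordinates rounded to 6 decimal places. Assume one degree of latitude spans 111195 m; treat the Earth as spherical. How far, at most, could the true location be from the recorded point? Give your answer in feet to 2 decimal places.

Rounding to 6 decimal places leaves each coordinate within ±5e-07° of the true value.
North–south component: 5e-07° × 111195 = 0.0555975 m.
East–west component at 24.8551°: 5e-07° × 111195 × cos 24.8551° ≈ 5e-07 × 100895 ≈ 0.0504477 m.
Combining orthogonally: (0.0555975² + 0.0504477²)^½ ≈ 0.0750737 m.
In feet: 0.0750737 m ÷ 0.3048 ≈ 0.2463 ft.

0.25 feet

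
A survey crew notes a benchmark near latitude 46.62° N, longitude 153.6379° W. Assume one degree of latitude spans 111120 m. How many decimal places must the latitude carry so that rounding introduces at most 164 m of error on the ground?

3

One degree of latitude covers 111120 m.
Rounding to N decimal places gives at most 0.5 × 10⁻ᴺ degrees of error, i.e. 0.5 × 10⁻ᴺ × 111120 m.
Setting 55560 × 10⁻ᴺ ≤ 164 gives 10ᴺ ≥ 338.8, i.e. N ≥ 2.53.
N = 2 would give 556 m (too coarse); N = 3 gives 55.6 m ≤ 164 m.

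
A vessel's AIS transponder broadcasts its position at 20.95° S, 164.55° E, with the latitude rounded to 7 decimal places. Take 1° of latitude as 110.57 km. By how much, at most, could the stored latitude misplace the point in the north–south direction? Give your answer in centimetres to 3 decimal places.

Rounding to 7 decimal places leaves the latitude within ±5e-08° of the true value.
North–south distance: 5e-08° × 110570 m/° = 0.0055285 m.
That is 0.0055285 m = 0.55285 cm.

0.553 centimetres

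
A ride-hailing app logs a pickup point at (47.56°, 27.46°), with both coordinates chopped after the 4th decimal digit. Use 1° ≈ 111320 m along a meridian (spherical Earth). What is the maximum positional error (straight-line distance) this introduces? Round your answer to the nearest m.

Truncating at 4 decimal places can drop up to a full unit in the last place, so each coordinate may be off by as much as 0.0001°.
North–south component: 0.0001° × 111320 = 11.132 m.
Longitude error → 0.0001 × 111320 × cos 47.56° = 0.0001 × 111320 × 0.6748 ≈ 7.51207 m.
Combining orthogonally: (11.132² + 7.51207²)^½ ≈ 13.4295 m.

13 m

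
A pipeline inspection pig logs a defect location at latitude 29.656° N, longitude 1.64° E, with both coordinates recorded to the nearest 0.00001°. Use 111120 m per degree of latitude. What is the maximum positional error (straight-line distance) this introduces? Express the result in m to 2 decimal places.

Rounding to 5 decimal places leaves each coordinate within ±5e-06° of the true value.
North–south component: 5e-06° × 111120 = 0.5556 m.
Longitude error → 5e-06 × 111120 × cos 29.656° = 5e-06 × 111120 × 0.8690 ≈ 0.482823 m.
Combining orthogonally: (0.5556² + 0.482823²)^½ ≈ 0.736077 m.

0.74 m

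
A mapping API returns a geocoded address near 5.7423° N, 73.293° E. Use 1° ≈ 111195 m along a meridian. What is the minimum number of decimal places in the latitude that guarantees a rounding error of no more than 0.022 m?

One degree of latitude covers 111195 m.
With N decimal places the half-ulp bound is 0.5·10⁻ᴺ°, or 0.5·10⁻ᴺ × 111195 m on the ground.
Need 0.5 × 111195 × 10⁻ᴺ ≤ 0.022 → 10⁻ᴺ ≤ 3.957e-07, so N ≥ 6.40.
At 6 places the error can reach 0.0556 m, but 7 places keeps it to 0.00556 m.

7 decimal places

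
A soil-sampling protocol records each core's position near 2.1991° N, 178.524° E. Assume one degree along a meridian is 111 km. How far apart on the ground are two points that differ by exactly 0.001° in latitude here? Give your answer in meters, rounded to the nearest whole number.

Along a meridian 0.001° is 0.001 × 111000 = 111 m.

111 meters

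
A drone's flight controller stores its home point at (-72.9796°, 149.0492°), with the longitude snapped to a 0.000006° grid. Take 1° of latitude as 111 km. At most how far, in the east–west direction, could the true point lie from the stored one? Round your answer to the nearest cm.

10 cm

With a 0.000006° grid the true value lies within half a step, ±0.000006°/2 = ±3e-06°, of the stored one.
Parallels shrink by cos φ, so at 72.9796° a degree of longitude is 111000 × 0.2927 ≈ 32491.1 m.
Maximum E–W displacement: 3e-06 × 32491.1 = 0.0974732 m.
That is 0.0974732 m = 9.7473 cm.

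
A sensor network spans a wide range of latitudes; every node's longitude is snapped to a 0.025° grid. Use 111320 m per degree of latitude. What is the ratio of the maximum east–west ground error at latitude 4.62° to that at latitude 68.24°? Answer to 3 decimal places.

2.689

With a 0.025° grid the true value lies within half a step, ±0.025°/2 = ±0.0125°, of the stored one.
At 4.62°: 0.0125° × 111320 × cos 4.62° = 0.0125 × 111320 × 0.9968 ≈ 1387 m.
At 68.24°: 0.0125° × 111320 × cos 68.24° = 0.0125 × 111320 × 0.3707 ≈ 515.86 m.
The ratio reduces to cos 4.62° / cos 68.24° = 0.9968/0.3707 ≈ 2.6887.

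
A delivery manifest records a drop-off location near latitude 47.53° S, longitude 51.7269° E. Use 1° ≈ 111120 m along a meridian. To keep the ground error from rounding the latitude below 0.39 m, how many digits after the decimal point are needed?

6 decimal places

One degree of latitude covers 111120 m.
N decimal places → at most half a unit in the last place, 0.5 × 10⁻ᴺ° = 111120/2 × 10⁻ᴺ m.
Setting 55560 × 10⁻ᴺ ≤ 0.39 gives 10ᴺ ≥ 1.425e+05, i.e. N ≥ 5.15.
N = 5 would give 0.556 m (too coarse); N = 6 gives 0.0556 m ≤ 0.39 m.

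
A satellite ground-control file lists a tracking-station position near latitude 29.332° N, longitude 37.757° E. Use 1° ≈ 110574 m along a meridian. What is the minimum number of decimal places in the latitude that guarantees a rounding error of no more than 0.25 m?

6 decimal places

One degree of latitude covers 110574 m.
Rounding to N decimal places gives at most 0.5 × 10⁻ᴺ degrees of error, i.e. 0.5 × 10⁻ᴺ × 110574 m.
Setting 55287 × 10⁻ᴺ ≤ 0.25 gives 10ᴺ ≥ 2.211e+05, i.e. N ≥ 5.34.
At 5 places the error can reach 0.553 m, but 6 places keeps it to 0.0553 m.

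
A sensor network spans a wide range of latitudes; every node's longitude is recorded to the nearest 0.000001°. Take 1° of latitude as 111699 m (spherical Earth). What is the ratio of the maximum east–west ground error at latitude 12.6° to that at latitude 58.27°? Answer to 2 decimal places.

1.86

Rounding to 6 decimal places leaves the longitude within ±5e-07° of the true value.
At 12.6°: 5e-07° × 111699 × cos 12.6° = 5e-07 × 111699 × 0.9759 ≈ 0.054504 m.
Error at 58.27° = 5e-07° × 111699 × cos 58.27° ≈ 0.055849 × 0.5259 = 0.029372 m.
Ratio: 0.054504 / 0.029372 = cos 12.6° / cos 58.27° ≈ 1.8556.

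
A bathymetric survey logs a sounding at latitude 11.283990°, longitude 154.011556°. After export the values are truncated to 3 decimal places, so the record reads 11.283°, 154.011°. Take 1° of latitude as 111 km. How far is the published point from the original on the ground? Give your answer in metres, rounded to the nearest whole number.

The latitude changed by +0.000990° and the longitude by +0.000556°.
North–south shift: 0.000990 × 111000 = 109.89 m.
East–west at this latitude: 0.000556° × 111000 × cos 11.283° ≈ 0.000556 × 108855 = 60.5232 m.
Combined displacement = (109.89² + 60.5232²)^½ ≈ 125.455 m.

125 metres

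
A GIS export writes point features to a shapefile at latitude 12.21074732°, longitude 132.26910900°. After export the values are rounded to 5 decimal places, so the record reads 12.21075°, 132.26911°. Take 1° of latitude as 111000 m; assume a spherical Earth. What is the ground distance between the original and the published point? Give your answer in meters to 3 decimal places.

0.317 meters

The latitude changed by -0.00000268° and the longitude by -0.00000100°.
N–S: -0.00000268° × 111000 m/° = -0.29748 m.
East–west at this latitude: -0.00000100° × 111000 × cos 12.2108° ≈ -0.00000100 × 108489 = -0.108489 m.
Distance: √(0.29748² + 0.108489²) ≈ 0.316645 m.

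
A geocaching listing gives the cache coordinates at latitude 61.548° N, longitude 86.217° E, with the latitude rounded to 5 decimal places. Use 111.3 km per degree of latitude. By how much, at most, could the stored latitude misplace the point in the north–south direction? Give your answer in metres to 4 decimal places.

Rounding to 5 decimal places leaves the latitude within ±5e-06° of the true value.
So the N–S error is at most 5e-06 × 111300 = 0.5565 m.

0.5565 metres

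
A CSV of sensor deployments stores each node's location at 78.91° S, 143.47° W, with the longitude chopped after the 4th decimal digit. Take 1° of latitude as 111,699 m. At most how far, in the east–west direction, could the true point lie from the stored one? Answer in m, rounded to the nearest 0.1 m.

Truncating at 4 decimal places can drop up to a full unit in the last place, so the longitude may be off by as much as 0.0001°.
One degree of longitude at 78.91° is 111699 × cos 78.91° ≈ 111699 × 0.1924 = 21485.4 m.
So at most 0.0001° × 21485.4 ≈ 2.14854 m east–west.

2.1 m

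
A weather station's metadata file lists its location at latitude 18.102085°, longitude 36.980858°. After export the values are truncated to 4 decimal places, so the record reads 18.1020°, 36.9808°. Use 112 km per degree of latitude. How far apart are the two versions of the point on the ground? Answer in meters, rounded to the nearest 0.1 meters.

11.3 meters

Δlat = 18.102085 − 18.1020 = +0.000085°; Δlon = 36.980858 − 36.9808 = +0.000058°.
N–S: 0.000085° × 112000 m/° = 9.52 m.
E–W at 18.102°: 0.000058° × 112000 × cos 18.102° = 0.000058 × 112000 × 0.9505 ≈ 6.17448 m.
Combined displacement = (9.52² + 6.17448²)^½ ≈ 11.347 m.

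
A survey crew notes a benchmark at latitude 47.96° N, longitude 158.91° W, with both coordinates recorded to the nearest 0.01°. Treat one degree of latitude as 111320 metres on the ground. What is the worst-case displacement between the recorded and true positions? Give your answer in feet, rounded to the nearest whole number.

Rounding to 2 decimal places leaves each coordinate within ±0.005° of the true value.
N–S: 0.005° × 111320 m/° = 556.6 m.
E–W at 47.96°: 0.005° × 111320 × cos 47.96° = 0.005 × 111320 × 0.6696 ≈ 372.727 m.
The two errors are perpendicular, so the maximum displacement is √(556.6² + 372.727²) ≈ 669.872 m.
In feet: 669.872 m ÷ 0.3048 ≈ 2197.7 ft.

2198 feet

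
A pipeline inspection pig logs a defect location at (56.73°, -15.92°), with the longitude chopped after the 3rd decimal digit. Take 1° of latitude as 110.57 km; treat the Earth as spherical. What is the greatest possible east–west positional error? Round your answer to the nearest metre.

61 metres

Truncating at 3 decimal places can drop up to a full unit in the last place, so the longitude may be off by as much as 0.001°.
At latitude 56.73° a degree of longitude spans 110570 m × cos 56.73° = 110570 × 0.5486 ≈ 60657.1 m.
Maximum E–W displacement: 0.001 × 60657.1 = 60.6571 m.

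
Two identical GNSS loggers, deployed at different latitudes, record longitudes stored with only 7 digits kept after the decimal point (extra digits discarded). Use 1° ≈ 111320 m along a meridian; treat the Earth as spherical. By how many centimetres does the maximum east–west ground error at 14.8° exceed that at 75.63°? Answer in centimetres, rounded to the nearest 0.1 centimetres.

0.8 centimetres

Truncating at 7 decimal places can drop up to a full unit in the last place, so the longitude may be off by as much as 1e-07°.
At 14.8°: 1e-07° × 111320 × cos 14.8° = 1e-07 × 111320 × 0.9668 ≈ 0.010763 m.
At 75.63°: 1e-07° × 111320 × cos 75.63° = 1e-07 × 111320 × 0.2482 ≈ 0.0027628 m.
Difference: 0.010763 − 0.0027628 = 0.0079999 m.
That is 0.00799991 m = 0.79999 cm.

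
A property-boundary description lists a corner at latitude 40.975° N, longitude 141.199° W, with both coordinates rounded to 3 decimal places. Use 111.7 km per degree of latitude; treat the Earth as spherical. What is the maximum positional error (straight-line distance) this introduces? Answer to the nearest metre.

Rounding to 3 decimal places leaves each coordinate within ±0.0005° of the true value.
Latitude error → 0.0005 × 111700 = 55.85 m along the meridian.
East–west component at 40.975°: 0.0005° × 111700 × cos 40.975° ≈ 0.0005 × 84333 ≈ 42.1665 m.
Worst case both components are at the extreme and orthogonal: √(55.85² + 42.1665²) ≈ 69.9803 m.

70 metres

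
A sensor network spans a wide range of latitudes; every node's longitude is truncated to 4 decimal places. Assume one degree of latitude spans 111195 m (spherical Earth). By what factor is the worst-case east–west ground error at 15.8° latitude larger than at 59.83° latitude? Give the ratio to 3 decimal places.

1.915

Truncating at 4 decimal places can drop up to a full unit in the last place, so the longitude may be off by as much as 0.0001°.
At 15.8°: 0.0001° × 111195 × cos 15.8° = 0.0001 × 111195 × 0.9622 ≈ 10.699 m.
Error at 59.83° = 0.0001° × 111195 × cos 59.83° ≈ 11.12 × 0.5026 = 5.5883 m.
The ratio reduces to cos 15.8° / cos 59.83° = 0.9622/0.5026 ≈ 1.9146.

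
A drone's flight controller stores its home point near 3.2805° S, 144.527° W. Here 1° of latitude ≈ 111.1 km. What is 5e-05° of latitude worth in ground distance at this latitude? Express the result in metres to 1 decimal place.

5.6 metres

Along a meridian 5e-05° is 5e-05 × 111100 = 5.555 m.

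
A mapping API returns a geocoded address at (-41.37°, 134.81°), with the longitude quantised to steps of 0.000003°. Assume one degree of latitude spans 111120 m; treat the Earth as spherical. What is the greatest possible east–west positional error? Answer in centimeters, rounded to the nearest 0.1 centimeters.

12.5 centimeters

With a 0.000003° grid the true value lies within half a step, ±0.000003°/2 = ±1.5e-06°, of the stored one.
At latitude 41.37° a degree of longitude spans 111120 m × cos 41.37° = 111120 × 0.7505 ≈ 83390.8 m.
So at most 1.5e-06° × 83390.8 ≈ 0.125086 m east–west.
That is 0.125086 m = 12.509 cm.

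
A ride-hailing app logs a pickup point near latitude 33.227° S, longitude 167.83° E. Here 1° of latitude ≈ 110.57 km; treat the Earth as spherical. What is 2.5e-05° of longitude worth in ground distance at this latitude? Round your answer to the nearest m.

2.5e-05° of longitude at 33.227° is 2.5e-05 × 110570 × cos 33.227° ≈ 2.5e-05 × 92492.5 = 2.31231 m.

2 m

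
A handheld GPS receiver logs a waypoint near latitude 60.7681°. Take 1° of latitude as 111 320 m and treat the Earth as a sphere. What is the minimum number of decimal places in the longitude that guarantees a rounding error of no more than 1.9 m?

At 60.7681° one degree of longitude covers 111320 × cos 60.7681° ≈ 111320 × 0.4883 ≈ 54362.6 m.
With N decimal places the half-ulp bound is 0.5·10⁻ᴺ°, or 0.5·10⁻ᴺ × 54362.6 m on the ground.
Setting 27181.3 × 10⁻ᴺ ≤ 1.9 gives 10ᴺ ≥ 1.431e+04, i.e. N ≥ 4.16.
At 4 places the error can reach 2.72 m, but 5 places keeps it to 0.272 m.

5 decimal places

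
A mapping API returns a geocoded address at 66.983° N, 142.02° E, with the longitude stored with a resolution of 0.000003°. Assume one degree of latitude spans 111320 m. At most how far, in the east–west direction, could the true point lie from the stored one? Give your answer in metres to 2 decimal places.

0.07 metres

With a 0.000003° grid the true value lies within half a step, ±0.000003°/2 = ±1.5e-06°, of the stored one.
Parallels shrink by cos φ, so at 66.983° a degree of longitude is 111320 × 0.3910 ≈ 43526.6 m.
Maximum E–W displacement: 1.5e-06 × 43526.6 = 0.0652899 m.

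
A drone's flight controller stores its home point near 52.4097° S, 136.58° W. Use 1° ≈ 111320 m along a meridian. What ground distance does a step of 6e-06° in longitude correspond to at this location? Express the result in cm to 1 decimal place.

At 52.4097° a degree of longitude is 111320 × cos 52.4097° ≈ 67906.4 m, so 6e-06° corresponds to 0.407439 m.
That is 0.407439 m = 40.744 cm.

40.7 cm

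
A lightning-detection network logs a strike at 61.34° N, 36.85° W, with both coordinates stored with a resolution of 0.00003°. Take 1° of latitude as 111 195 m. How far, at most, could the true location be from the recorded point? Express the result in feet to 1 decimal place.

With a 0.00003° grid the true value lies within half a step, ±0.00003°/2 = ±1.5e-05°, of the stored one.
N–S: 1.5e-05° × 111195 m/° = 1.66793 m.
East–west component at 61.34°: 1.5e-05° × 111195 × cos 61.34° ≈ 1.5e-05 × 53330.3 ≈ 0.799955 m.
Worst case both components are at the extreme and orthogonal: √(1.66793² + 0.799955²) ≈ 1.84984 m.
In feet: 1.84984 m ÷ 0.3048 ≈ 6.069 ft.

6.1 feet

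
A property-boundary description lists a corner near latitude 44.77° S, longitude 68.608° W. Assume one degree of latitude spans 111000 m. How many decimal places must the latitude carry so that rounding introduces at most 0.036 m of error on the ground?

7 decimal places

One degree of latitude covers 111000 m.
With N decimal places the half-ulp bound is 0.5·10⁻ᴺ°, or 0.5·10⁻ᴺ × 111000 m on the ground.
Setting 55500 × 10⁻ᴺ ≤ 0.036 gives 10ᴺ ≥ 1.542e+06, i.e. N ≥ 6.19.
N = 6 would give 0.0555 m (too coarse); N = 7 gives 0.00555 m ≤ 0.036 m.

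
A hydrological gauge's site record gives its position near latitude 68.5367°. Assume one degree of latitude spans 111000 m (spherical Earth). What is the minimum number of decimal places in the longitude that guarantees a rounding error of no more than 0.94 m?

At 68.5367° one degree of longitude covers 111000 × cos 68.5367° ≈ 111000 × 0.3659 ≈ 40615.5 m.
With N decimal places the half-ulp bound is 0.5·10⁻ᴺ°, or 0.5·10⁻ᴺ × 40615.5 m on the ground.
Setting 20307.7 × 10⁻ᴺ ≤ 0.94 gives 10ᴺ ≥ 2.16e+04, i.e. N ≥ 4.33.
At 4 places the error can reach 2.03 m, but 5 places keeps it to 0.203 m.

5 decimal places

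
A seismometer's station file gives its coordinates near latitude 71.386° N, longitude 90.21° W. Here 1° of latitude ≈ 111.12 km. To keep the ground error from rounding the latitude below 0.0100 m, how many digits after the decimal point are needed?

7 decimal places

One degree of latitude covers 111120 m.
N decimal places → at most half a unit in the last place, 0.5 × 10⁻ᴺ° = 111120/2 × 10⁻ᴺ m.
Need 0.5 × 111120 × 10⁻ᴺ ≤ 0.0100 → 10⁻ᴺ ≤ 1.800e-07, so N ≥ 6.74.
So 7 decimal places suffice (0.00556 m); 6 would allow up to 0.0556 m.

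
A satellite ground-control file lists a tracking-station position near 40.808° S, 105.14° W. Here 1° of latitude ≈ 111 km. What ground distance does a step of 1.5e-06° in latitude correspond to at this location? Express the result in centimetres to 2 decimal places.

1.5e-06° × 111000 m/° = 0.1665 m.
That is 0.1665 m = 16.65 cm.

16.65 centimetres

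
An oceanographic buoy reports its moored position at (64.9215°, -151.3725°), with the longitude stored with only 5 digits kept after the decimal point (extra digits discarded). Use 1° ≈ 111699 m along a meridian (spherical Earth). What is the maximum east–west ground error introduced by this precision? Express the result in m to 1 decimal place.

0.5 m

Truncating at 5 decimal places can drop up to a full unit in the last place, so the longitude may be off by as much as 1e-05°.
At latitude 64.9215° a degree of longitude spans 111699 m × cos 64.9215° = 111699 × 0.4239 ≈ 47344.7 m.
East–west error: 1e-05° × 47344.7 m/° ≈ 0.473447 m.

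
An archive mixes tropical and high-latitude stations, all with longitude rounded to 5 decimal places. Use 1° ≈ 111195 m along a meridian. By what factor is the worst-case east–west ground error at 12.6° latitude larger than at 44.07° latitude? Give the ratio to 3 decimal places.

1.358

Rounding to 5 decimal places leaves the longitude within ±5e-06° of the true value.
Error at 12.6° = 5e-06° × 111195 × cos 12.6° ≈ 0.55597 × 0.9759 = 0.54259 m.
At 44.07°: 5e-06° × 111195 × cos 44.07° = 5e-06 × 111195 × 0.7185 ≈ 0.39946 m.
Ratio: 0.54259 / 0.39946 = cos 12.6° / cos 44.07° ≈ 1.3583.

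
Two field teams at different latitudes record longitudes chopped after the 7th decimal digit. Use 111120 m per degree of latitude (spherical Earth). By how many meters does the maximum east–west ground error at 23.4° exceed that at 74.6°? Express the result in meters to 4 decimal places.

0.0072 meters

Truncating at 7 decimal places can drop up to a full unit in the last place, so the longitude may be off by as much as 1e-07°.
Error at 23.4° = 1e-07° × 111120 × cos 23.4° ≈ 0.011112 × 0.9178 = 0.010198 m.
At 74.6°: 1e-07° × 111120 × cos 74.6° = 1e-07 × 111120 × 0.2656 ≈ 0.0029509 m.
So the lower-latitude error exceeds the higher by 0.010198 − 0.0029509 = 0.0072472 m.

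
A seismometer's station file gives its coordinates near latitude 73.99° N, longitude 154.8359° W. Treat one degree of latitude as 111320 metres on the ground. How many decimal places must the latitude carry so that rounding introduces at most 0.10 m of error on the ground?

6 decimal places

One degree of latitude covers 111320 m.
Rounding to N decimal places gives at most 0.5 × 10⁻ᴺ degrees of error, i.e. 0.5 × 10⁻ᴺ × 111320 m.
Setting 55660 × 10⁻ᴺ ≤ 0.10 gives 10ᴺ ≥ 5.566e+05, i.e. N ≥ 5.75.
At 5 places the error can reach 0.557 m, but 6 places keeps it to 0.0557 m.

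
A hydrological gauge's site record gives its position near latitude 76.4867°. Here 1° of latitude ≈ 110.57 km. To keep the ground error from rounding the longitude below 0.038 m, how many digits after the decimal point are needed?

6

At 76.4867° one degree of longitude covers 110570 × cos 76.4867° ≈ 110570 × 0.2337 ≈ 25837 m.
With N decimal places the half-ulp bound is 0.5·10⁻ᴺ°, or 0.5·10⁻ᴺ × 25837 m on the ground.
Setting 12918.5 × 10⁻ᴺ ≤ 0.038 gives 10ᴺ ≥ 3.4e+05, i.e. N ≥ 5.53.
N = 5 would give 0.129 m (too coarse); N = 6 gives 0.0129 m ≤ 0.038 m.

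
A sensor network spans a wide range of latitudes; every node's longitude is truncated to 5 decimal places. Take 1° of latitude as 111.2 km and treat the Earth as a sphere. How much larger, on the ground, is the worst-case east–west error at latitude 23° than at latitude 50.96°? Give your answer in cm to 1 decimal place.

32.3 cm

Truncating at 5 decimal places can drop up to a full unit in the last place, so the longitude may be off by as much as 1e-05°.
Error at 23° = 1e-05° × 111200 × cos 23° ≈ 1.112 × 0.9205 = 1.0236 m.
Error at 50.96° = 1e-05° × 111200 × cos 50.96° ≈ 1.112 × 0.6299 = 0.70041 m.
Difference: 1.0236 − 0.70041 = 0.32319 m.
That is 0.323194 m = 32.319 cm.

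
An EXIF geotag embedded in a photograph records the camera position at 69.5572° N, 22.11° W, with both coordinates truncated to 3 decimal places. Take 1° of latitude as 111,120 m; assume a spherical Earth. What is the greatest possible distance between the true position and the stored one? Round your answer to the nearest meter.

Truncating at 3 decimal places can drop up to a full unit in the last place, so each coordinate may be off by as much as 0.001°.
Latitude error → 0.001 × 111120 = 111.12 m along the meridian.
East–west component at 69.5572°: 0.001° × 111120 × cos 69.5572° ≈ 0.001 × 38811.1 ≈ 38.8111 m.
The two errors are perpendicular, so the maximum displacement is √(111.12² + 38.8111²) ≈ 117.703 m.

118 meters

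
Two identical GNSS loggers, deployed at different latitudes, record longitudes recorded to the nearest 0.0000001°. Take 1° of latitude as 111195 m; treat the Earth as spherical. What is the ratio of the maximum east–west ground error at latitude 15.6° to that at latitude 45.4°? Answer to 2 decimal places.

1.37

Rounding to 7 decimal places leaves the longitude within ±5e-08° of the true value.
Error at 15.6° = 5e-08° × 111195 × cos 15.6° ≈ 0.0055597 × 0.9632 = 0.0053549 m.
At 45.4°: 5e-08° × 111195 × cos 45.4° = 5e-08 × 111195 × 0.7022 ≈ 0.0039038 m.
The ratio reduces to cos 15.6° / cos 45.4° = 0.9632/0.7022 ≈ 1.3717.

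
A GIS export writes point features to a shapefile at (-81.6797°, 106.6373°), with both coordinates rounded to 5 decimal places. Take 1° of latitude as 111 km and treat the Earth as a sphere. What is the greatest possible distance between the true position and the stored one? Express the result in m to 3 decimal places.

0.561 m

Rounding to 5 decimal places leaves each coordinate within ±5e-06° of the true value.
North–south component: 5e-06° × 111000 = 0.555 m.
E–W at 81.6797°: 5e-06° × 111000 × cos 81.6797° = 5e-06 × 111000 × 0.1447 ≈ 0.0803123 m.
The two errors are perpendicular, so the maximum displacement is √(0.555² + 0.0803123²) ≈ 0.560781 m.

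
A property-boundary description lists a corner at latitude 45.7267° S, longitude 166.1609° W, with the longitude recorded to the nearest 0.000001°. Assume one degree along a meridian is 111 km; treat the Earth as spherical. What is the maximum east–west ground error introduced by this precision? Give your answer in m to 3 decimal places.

Rounding to 6 decimal places leaves the longitude within ±5e-07° of the true value.
One degree of longitude at 45.7267° is 111000 × cos 45.7267° ≈ 111000 × 0.6981 = 77487.1 m.
Maximum E–W displacement: 5e-07 × 77487.1 = 0.0387435 m.

0.039 m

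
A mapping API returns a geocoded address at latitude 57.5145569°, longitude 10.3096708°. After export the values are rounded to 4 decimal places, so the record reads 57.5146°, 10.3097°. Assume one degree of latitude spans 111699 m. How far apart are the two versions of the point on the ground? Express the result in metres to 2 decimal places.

The latitude changed by -0.0000431° and the longitude by -0.0000292°.
North–south shift: -0.0000431 × 111699 = -4.81423 m.
East–west at this latitude: -0.0000292° × 111699 × cos 57.5146° ≈ -0.0000292 × 59991.8 = -1.75176 m.
Combined displacement = (4.81423² + 1.75176²)^½ ≈ 5.12303 m.

5.12 metres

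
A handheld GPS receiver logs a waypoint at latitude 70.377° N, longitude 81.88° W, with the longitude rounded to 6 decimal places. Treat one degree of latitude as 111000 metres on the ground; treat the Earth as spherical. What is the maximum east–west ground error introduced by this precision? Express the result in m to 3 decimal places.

Rounding to 6 decimal places leaves the longitude within ±5e-07° of the true value.
At latitude 70.377° a degree of longitude spans 111000 m × cos 70.377° = 111000 × 0.3358 ≈ 37277.1 m.
So at most 5e-07° × 37277.1 ≈ 0.0186385 m east–west.

0.019 m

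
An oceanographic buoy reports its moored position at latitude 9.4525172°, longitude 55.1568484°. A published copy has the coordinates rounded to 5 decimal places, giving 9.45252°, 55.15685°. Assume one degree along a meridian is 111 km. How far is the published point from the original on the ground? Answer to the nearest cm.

The latitude changed by -0.0000028° and the longitude by -0.0000016°.
N–S: -0.0000028° × 111000 m/° = -0.3108 m.
East–west at this latitude: -0.0000016° × 111000 × cos 9.45252° ≈ -0.0000016 × 109493 = -0.175189 m.
Distance: √(0.3108² + 0.175189²) ≈ 0.356774 m.
That is 0.356774 m = 35.677 cm.

36 cm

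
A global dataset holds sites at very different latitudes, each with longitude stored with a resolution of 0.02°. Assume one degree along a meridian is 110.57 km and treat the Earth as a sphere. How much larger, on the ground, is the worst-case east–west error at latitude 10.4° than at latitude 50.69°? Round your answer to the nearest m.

With a 0.02° grid the true value lies within half a step, ±0.02°/2 = ±0.01°, of the stored one.
At 10.4°: 0.01° × 110570 × cos 10.4° = 0.01 × 110570 × 0.9836 ≈ 1087.5 m.
Error at 50.69° = 0.01° × 110570 × cos 50.69° ≈ 1105.7 × 0.6335 = 700.48 m.
Difference: 1087.5 − 700.48 = 387.06 m.

387 m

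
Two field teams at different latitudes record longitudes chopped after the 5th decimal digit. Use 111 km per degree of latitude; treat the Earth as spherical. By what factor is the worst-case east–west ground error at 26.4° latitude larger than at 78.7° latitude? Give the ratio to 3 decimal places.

4.571

Truncating at 5 decimal places can drop up to a full unit in the last place, so the longitude may be off by as much as 1e-05°.
At 26.4°: 1e-05° × 111000 × cos 26.4° = 1e-05 × 111000 × 0.8957 ≈ 0.99424 m.
Error at 78.7° = 1e-05° × 111000 × cos 78.7° ≈ 1.11 × 0.1959 = 0.2175 m.
Ratio: 0.99424 / 0.2175 = cos 26.4° / cos 78.7° ≈ 4.5712.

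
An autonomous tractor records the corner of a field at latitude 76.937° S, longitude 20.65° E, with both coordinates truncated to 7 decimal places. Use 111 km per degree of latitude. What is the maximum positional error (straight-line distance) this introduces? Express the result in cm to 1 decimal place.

1.1 cm

Truncating at 7 decimal places can drop up to a full unit in the last place, so each coordinate may be off by as much as 1e-07°.
Latitude error → 1e-07 × 111000 = 0.0111 m along the meridian.
East–west component at 76.937°: 1e-07° × 111000 × cos 76.937° ≈ 1e-07 × 25088.5 ≈ 0.00250885 m.
Combining orthogonally: (0.0111² + 0.00250885²)^½ ≈ 0.01138 m.
That is 0.01138 m = 1.138 cm.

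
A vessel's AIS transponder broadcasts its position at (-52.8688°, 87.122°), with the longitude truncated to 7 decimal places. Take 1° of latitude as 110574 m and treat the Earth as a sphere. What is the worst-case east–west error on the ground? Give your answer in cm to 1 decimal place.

Truncating at 7 decimal places can drop up to a full unit in the last place, so the longitude may be off by as much as 1e-07°.
At latitude 52.8688° a degree of longitude spans 110574 m × cos 52.8688° = 110574 × 0.6036 ≈ 66747.1 m.
So at most 1e-07° × 66747.1 ≈ 0.00667471 m east–west.
That is 0.00667471 m = 0.66747 cm.

0.7 cm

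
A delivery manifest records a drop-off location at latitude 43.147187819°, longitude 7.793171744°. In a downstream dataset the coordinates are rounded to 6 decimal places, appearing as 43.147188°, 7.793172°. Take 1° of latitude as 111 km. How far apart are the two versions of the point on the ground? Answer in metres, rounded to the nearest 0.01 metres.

Δlat = 43.147187819 − 43.147188 = -0.000000181°; Δlon = 7.793171744 − 7.793172 = -0.000000256°.
North–south shift: -0.000000181 × 111000 = -0.020091 m.
East–west at this latitude: -0.000000256° × 111000 × cos 43.1472° ≈ -0.000000256 × 80985.5 = -0.0207323 m.
Combined displacement = (0.020091² + 0.0207323²)^½ ≈ 0.02887 m.

0.03 metres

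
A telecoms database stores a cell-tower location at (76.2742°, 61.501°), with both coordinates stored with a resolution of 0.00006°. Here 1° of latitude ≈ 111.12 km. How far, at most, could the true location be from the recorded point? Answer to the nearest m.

With a 0.00006° grid the true value lies within half a step, ±0.00006°/2 = ±3e-05°, of the stored one.
North–south component: 3e-05° × 111120 = 3.3336 m.
East–west component at 76.2742°: 3e-05° × 111120 × cos 76.2742° ≈ 3e-05 × 26366.1 ≈ 0.790982 m.
Worst case both components are at the extreme and orthogonal: √(3.3336² + 0.790982²) ≈ 3.42616 m.

3 m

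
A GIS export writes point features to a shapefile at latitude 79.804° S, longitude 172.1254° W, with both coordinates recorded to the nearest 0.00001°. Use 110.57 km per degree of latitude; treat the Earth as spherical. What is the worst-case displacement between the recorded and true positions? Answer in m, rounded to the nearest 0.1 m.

0.6 m

Rounding to 5 decimal places leaves each coordinate within ±5e-06° of the true value.
Latitude error → 5e-06 × 110570 = 0.55285 m along the meridian.
East–west component at 79.804°: 5e-06° × 110570 × cos 79.804° ≈ 5e-06 × 19572.7 ≈ 0.0978633 m.
Worst case both components are at the extreme and orthogonal: √(0.55285² + 0.0978633²) ≈ 0.561445 m.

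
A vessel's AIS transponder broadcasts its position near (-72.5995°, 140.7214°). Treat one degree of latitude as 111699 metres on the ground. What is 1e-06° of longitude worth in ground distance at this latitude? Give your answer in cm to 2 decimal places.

3.34 cm

1e-06° of longitude at 72.5995° is 1e-06 × 111699 × cos 72.5995° ≈ 1e-06 × 33403.5 = 0.0334035 m.
That is 0.0334035 m = 3.3403 cm.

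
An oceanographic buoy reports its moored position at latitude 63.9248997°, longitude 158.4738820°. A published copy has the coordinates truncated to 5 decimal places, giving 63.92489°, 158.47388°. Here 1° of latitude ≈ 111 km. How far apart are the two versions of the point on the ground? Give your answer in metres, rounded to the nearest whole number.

1 metres

Δlat = 63.9248997 − 63.92489 = +0.0000097°; Δlon = 158.4738820 − 158.47388 = +0.0000020°.
North–south shift: 0.0000097 × 111000 = 1.0767 m.
East–west at this latitude: 0.0000020° × 111000 × cos 63.9249° ≈ 0.0000020 × 48789.9 = 0.0975799 m.
Distance: √(1.0767² + 0.0975799²) ≈ 1.08111 m.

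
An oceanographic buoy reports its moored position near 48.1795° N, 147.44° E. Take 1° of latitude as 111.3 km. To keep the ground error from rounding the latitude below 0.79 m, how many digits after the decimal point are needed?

One degree of latitude covers 111300 m.
Rounding to N decimal places gives at most 0.5 × 10⁻ᴺ degrees of error, i.e. 0.5 × 10⁻ᴺ × 111300 m.
Need 0.5 × 111300 × 10⁻ᴺ ≤ 0.79 → 10⁻ᴺ ≤ 1.420e-05, so N ≥ 4.85.
At 4 places the error can reach 5.57 m, but 5 places keeps it to 0.556 m.

5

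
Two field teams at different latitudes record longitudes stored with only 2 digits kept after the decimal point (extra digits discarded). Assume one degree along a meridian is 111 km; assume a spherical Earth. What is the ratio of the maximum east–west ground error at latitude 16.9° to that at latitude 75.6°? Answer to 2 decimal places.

3.85

Truncating at 2 decimal places can drop up to a full unit in the last place, so the longitude may be off by as much as 0.01°.
Error at 16.9° = 0.01° × 111000 × cos 16.9° ≈ 1110 × 0.9568 = 1062.1 m.
At 75.6°: 0.01° × 111000 × cos 75.6° = 0.01 × 111000 × 0.2487 ≈ 276.05 m.
Ratio: 1062.1 / 276.05 = cos 16.9° / cos 75.6° ≈ 3.8474.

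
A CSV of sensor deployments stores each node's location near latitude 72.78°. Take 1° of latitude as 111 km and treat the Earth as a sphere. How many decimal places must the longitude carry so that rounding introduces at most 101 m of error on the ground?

3 decimal places

At 72.78° one degree of longitude covers 111000 × cos 72.78° ≈ 111000 × 0.2960 ≈ 32860.6 m.
With N decimal places the half-ulp bound is 0.5·10⁻ᴺ°, or 0.5·10⁻ᴺ × 32860.6 m on the ground.
Setting 16430.3 × 10⁻ᴺ ≤ 101 gives 10ᴺ ≥ 162.7, i.e. N ≥ 2.21.
So 3 decimal places suffice (16.4 m); 2 would allow up to 164 m.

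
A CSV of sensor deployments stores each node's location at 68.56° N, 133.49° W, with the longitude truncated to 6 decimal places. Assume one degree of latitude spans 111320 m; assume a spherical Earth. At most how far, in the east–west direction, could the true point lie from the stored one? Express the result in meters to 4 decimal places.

0.0407 meters

Truncating at 6 decimal places can drop up to a full unit in the last place, so the longitude may be off by as much as 1e-06°.
At latitude 68.56° a degree of longitude spans 111320 m × cos 68.56° = 111320 × 0.3655 ≈ 40690.4 m.
So at most 1e-06° × 40690.4 ≈ 0.0406904 m east–west.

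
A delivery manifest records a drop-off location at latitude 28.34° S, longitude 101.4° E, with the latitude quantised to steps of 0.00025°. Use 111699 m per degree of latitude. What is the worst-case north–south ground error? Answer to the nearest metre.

14 metres

With a 0.00025° grid the true value lies within half a step, ±0.00025°/2 = ±0.000125°, of the stored one.
Along the meridian that is 0.000125° × 111699 m/° = 13.9624 m.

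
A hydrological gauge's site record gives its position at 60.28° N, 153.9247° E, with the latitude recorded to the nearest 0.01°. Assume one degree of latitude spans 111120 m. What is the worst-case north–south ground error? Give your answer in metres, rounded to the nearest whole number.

Rounding to 2 decimal places leaves the latitude within ±0.005° of the true value.
So the N–S error is at most 0.005 × 111120 = 555.6 m.

556 metres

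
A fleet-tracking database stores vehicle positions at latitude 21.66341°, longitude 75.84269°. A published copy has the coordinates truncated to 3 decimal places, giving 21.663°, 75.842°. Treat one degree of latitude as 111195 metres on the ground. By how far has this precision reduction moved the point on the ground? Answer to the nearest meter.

The latitude changed by +0.00041° and the longitude by +0.00069°.
N–S: 0.00041° × 111195 m/° = 45.5899 m.
East–west at this latitude: 0.00069° × 111195 × cos 21.663° ≈ 0.00069 × 103341 = 71.3056 m.
Distance: √(45.5899² + 71.3056²) ≈ 84.6341 m.

85 meters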